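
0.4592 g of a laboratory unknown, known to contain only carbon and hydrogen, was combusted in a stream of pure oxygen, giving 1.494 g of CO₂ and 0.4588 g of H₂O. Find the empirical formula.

C2H3

mol C = 1.494 g CO₂ ÷ 44.009 g/mol = 0.033948 mol
mol H = 2 × 0.4588 g H₂O ÷ 18.015 g/mol = 0.050935 mol
Divide by the smallest (0.033948 mol): C 1.000, H 1.500
Multiplying each by 2 gives whole numbers: C 2.00, H 3.00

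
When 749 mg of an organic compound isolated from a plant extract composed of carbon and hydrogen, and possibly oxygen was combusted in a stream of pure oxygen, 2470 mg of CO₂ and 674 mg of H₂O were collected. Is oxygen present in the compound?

mol C = 2.47 g CO₂ ÷ 44.009 g/mol = 0.05612 mol
mol H = 2 × 0.674 g H₂O ÷ 18.015 g/mol = 0.07483 mol
C and H together account for 0.7495 g — essentially the entire 0.749 g sample — so the compound contains no oxygen.

no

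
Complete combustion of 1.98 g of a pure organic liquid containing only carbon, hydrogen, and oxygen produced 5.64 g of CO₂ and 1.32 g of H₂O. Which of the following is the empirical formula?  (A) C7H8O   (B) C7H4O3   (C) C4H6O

(A) C7H8O

mol C = 5.64 g CO₂ ÷ 44.009 g/mol = 0.1282 mol
mol H = 2 × 1.32 g H₂O ÷ 18.015 g/mol = 0.1465 mol
mass O = 1.98 − (1.539 + 0.1477) = 0.2930 g → mol O = 0.2930 ÷ 15.999 = 0.01831 mol
Divide by the smallest (0.01831 mol): C 6.998, H 8.002, O 1.000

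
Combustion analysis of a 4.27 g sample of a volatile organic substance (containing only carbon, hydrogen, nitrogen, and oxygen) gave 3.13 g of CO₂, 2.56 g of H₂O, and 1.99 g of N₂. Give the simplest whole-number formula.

mol C = 3.13 g CO₂ ÷ 44.009 g/mol = 0.07112 mol
mol H = 2 × 2.56 g H₂O ÷ 18.015 g/mol = 0.2842 mol
mol N = 2 × 1.99 g N₂ ÷ 28.014 g/mol = 0.1421 mol
mass O = 4.27 − (0.8542 + 0.2865 + 1.990) = 1.139 g → mol O = 1.139 ÷ 15.999 = 0.07121 mol
Divide by the smallest (0.07112 mol): C 1.000, H 3.996, N 1.998, O 1.001

CH4N2O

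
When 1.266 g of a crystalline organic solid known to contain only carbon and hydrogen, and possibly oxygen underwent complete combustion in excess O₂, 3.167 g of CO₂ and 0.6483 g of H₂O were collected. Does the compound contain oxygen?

yes

mol C = 3.167 g CO₂ ÷ 44.009 g/mol = 0.071963 mol
mol H = 2 × 0.6483 g H₂O ÷ 18.015 g/mol = 0.071973 mol
C and H account for only 0.93689 g of the 1.266 g sample; the remaining 0.32911 g must be oxygen.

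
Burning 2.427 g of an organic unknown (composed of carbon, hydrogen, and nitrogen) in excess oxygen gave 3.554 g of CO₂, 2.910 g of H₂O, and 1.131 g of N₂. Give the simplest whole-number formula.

CH4N

mol C = 3.554 g CO₂ ÷ 44.009 g/mol = 0.080756 mol
mol H = 2 × 2.910 g H₂O ÷ 18.015 g/mol = 0.32306 mol
mol N = 2 × 1.131 g N₂ ÷ 28.014 g/mol = 0.080745 mol
Divide by the smallest (0.080745 mol): C 1.000, H 4.001, N 1.000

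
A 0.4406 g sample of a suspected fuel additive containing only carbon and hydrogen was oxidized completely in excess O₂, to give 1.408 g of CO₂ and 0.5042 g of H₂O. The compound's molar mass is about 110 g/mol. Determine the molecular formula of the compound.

mol C = 1.408 g CO₂ ÷ 44.009 g/mol = 0.031993 mol
mol H = 2 × 0.5042 g H₂O ÷ 18.015 g/mol = 0.055976 mol
Divide by the smallest (0.031993 mol): C 1.000, H 1.750
Multiplying each by 4 gives whole numbers: C 4.00, H 7.00
Empirical formula: C4H7
Empirical-formula mass = 55.10 g/mol; 110 ÷ 55.10 ≈ 2, so the molecular formula is C8H14.

C8H14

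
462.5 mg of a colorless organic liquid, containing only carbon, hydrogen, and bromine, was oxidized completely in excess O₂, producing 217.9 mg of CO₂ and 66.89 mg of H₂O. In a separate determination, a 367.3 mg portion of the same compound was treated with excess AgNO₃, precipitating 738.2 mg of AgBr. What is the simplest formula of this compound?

C2H3Br2

mol C = 0.2179 g CO₂ ÷ 44.009 g/mol = 0.0049513 mol
mol H = 2 × 0.06689 g H₂O ÷ 18.015 g/mol = 0.0074260 mol
From the AgBr data: mol Br per gram of compound = (0.7382 ÷ 187.772) ÷ 0.3673 = 0.010703 mol/g, so in the 0.4625 g combustion sample mol Br = 0.0049503 mol
Divide by the smallest (0.0049503 mol): C 1.000, H 1.500, Br 1.000
Multiplying each by 2 gives whole numbers: C 2.00, H 3.00, Br 2.00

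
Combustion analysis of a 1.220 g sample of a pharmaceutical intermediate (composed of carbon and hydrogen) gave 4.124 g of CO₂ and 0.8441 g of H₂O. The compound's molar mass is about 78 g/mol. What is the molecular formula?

C6H6

mol C = 4.124 g CO₂ ÷ 44.009 g/mol = 0.093708 mol
mol H = 2 × 0.8441 g H₂O ÷ 18.015 g/mol = 0.093711 mol
Divide by the smallest (0.093708 mol): C 1.000, H 1.000
Empirical formula: CH
Empirical-formula mass = 13.02 g/mol; 78 ÷ 13.02 ≈ 6, so the molecular formula is C6H6.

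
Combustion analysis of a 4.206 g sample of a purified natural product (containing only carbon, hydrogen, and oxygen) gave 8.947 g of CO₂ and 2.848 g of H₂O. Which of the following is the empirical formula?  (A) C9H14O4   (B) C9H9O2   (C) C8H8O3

(A) C9H14O4

mol C = 8.947 g CO₂ ÷ 44.009 g/mol = 0.20330 mol
mol H = 2 × 2.848 g H₂O ÷ 18.015 g/mol = 0.31618 mol
mass O = 4.206 − (2.4418 + 0.31871) = 1.4455 g → mol O = 1.4455 ÷ 15.999 = 0.090347 mol
Divide by the smallest (0.090347 mol): C 2.250, H 3.500, O 1.000
Multiplying each by 4 gives whole numbers: C 9.00, H 14.00, O 4.00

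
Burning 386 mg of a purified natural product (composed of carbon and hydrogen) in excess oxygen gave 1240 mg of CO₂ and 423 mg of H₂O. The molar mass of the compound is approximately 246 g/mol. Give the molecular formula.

mol C = 1.24 g CO₂ ÷ 44.009 g/mol = 0.02818 mol
mol H = 2 × 0.423 g H₂O ÷ 18.015 g/mol = 0.04696 mol
Divide by the smallest (0.02818 mol): C 1.000, H 1.667
Multiplying each by 3 gives whole numbers: C 3.00, H 5.00
Empirical formula: C3H5
Empirical-formula mass = 41.07 g/mol; 246 ÷ 41.07 ≈ 6, so the molecular formula is C18H30.

C18H30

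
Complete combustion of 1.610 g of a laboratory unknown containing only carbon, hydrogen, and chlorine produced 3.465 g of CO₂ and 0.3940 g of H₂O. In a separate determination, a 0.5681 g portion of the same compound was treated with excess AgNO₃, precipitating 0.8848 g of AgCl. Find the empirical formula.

mol C = 3.465 g CO₂ ÷ 44.009 g/mol = 0.078734 mol
mol H = 2 × 0.3940 g H₂O ÷ 18.015 g/mol = 0.043741 mol
From the AgCl data: mol Cl per gram of compound = (0.8848 ÷ 143.318) ÷ 0.5681 = 0.010867 mol/g, so in the 1.610 g combustion sample mol Cl = 0.017496 mol
Divide by the smallest (0.017496 mol): C 4.500, H 2.500, Cl 1.000
Multiplying each by 2 gives whole numbers: C 9.00, H 5.00, Cl 2.00

C9H5Cl2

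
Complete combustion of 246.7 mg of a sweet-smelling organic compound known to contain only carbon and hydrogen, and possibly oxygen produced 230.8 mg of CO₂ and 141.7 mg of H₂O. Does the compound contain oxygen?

yes

mol C = 0.2308 g CO₂ ÷ 44.009 g/mol = 0.0052444 mol
mol H = 2 × 0.1417 g H₂O ÷ 18.015 g/mol = 0.015731 mol
C and H account for only 0.078847 g of the 0.2467 g sample; the remaining 0.16785 g must be oxygen.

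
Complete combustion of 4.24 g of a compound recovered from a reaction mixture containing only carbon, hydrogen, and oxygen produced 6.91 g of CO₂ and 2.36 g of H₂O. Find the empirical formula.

C6H10O5

mol C = 6.91 g CO₂ ÷ 44.009 g/mol = 0.1570 mol
mol H = 2 × 2.36 g H₂O ÷ 18.015 g/mol = 0.2620 mol
mass O = 4.24 − (1.886 + 0.2641) = 2.090 g → mol O = 2.090 ÷ 15.999 = 0.1306 mol
Divide by the smallest (0.1306 mol): C 1.202, H 2.006, O 1.000
Multiplying each by 5 gives whole numbers: C 6.01, H 10.03, O 5.00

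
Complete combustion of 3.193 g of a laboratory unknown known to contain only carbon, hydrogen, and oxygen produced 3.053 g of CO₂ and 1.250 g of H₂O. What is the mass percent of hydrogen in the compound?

4.38%

mol C = 3.053 g CO₂ ÷ 44.009 g/mol = 0.069372 mol
mol H = 2 × 1.250 g H₂O ÷ 18.015 g/mol = 0.13877 mol
mass O = 3.193 − (0.83323 + 0.13988) = 2.2199 g → mol O = 2.2199 ÷ 15.999 = 0.13875 mol
mass % H = 0.13988 g ÷ 3.193 g × 100%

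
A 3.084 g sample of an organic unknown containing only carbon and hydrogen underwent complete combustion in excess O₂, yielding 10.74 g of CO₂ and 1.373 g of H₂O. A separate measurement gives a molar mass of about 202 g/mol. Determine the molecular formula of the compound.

C16H10

mol C = 10.74 g CO₂ ÷ 44.009 g/mol = 0.24404 mol
mol H = 2 × 1.373 g H₂O ÷ 18.015 g/mol = 0.15243 mol
Divide by the smallest (0.15243 mol): C 1.601, H 1.000
Multiplying each by 5 gives whole numbers: C 8.01, H 5.00
Empirical formula: C8H5
Empirical-formula mass = 101.13 g/mol; 202 ÷ 101.13 ≈ 2, so the molecular formula is C16H10.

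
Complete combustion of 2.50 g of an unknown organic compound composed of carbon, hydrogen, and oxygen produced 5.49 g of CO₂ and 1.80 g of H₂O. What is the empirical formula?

C5H8O2

mol C = 5.49 g CO₂ ÷ 44.009 g/mol = 0.1247 mol
mol H = 2 × 1.80 g H₂O ÷ 18.015 g/mol = 0.1998 mol
mass O = 2.50 − (1.498 + 0.2014) = 0.8002 g → mol O = 0.8002 ÷ 15.999 = 0.05002 mol
Divide by the smallest (0.05002 mol): C 2.494, H 3.995, O 1.000
Multiplying each by 2 gives whole numbers: C 4.99, H 7.99, O 2.00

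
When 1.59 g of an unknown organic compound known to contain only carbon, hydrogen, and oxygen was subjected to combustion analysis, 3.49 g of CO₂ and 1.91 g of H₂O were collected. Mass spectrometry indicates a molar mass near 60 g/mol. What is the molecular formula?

C3H8O

mol C = 3.49 g CO₂ ÷ 44.009 g/mol = 0.07930 mol
mol H = 2 × 1.91 g H₂O ÷ 18.015 g/mol = 0.2120 mol
mass O = 1.59 − (0.9525 + 0.2137) = 0.4238 g → mol O = 0.4238 ÷ 15.999 = 0.02649 mol
Divide by the smallest (0.02649 mol): C 2.994, H 8.006, O 1.000
Empirical formula: C3H8O
Empirical-formula mass = 60.10 g/mol; 60 ÷ 60.10 ≈ 1, so the molecular formula is C3H8O.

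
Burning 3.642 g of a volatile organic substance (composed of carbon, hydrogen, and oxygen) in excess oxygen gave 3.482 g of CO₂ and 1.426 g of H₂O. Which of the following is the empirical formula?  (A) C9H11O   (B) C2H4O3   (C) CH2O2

(C) CH2O2

mol C = 3.482 g CO₂ ÷ 44.009 g/mol = 0.079120 mol
mol H = 2 × 1.426 g H₂O ÷ 18.015 g/mol = 0.15831 mol
mass O = 3.642 − (0.95031 + 0.15958) = 2.5321 g → mol O = 2.5321 ÷ 15.999 = 0.15827 mol
Divide by the smallest (0.079120 mol): C 1.000, H 2.001, O 2.000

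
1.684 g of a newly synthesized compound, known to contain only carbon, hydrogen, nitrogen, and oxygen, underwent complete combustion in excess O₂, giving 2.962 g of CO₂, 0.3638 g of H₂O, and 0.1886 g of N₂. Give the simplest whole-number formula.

C5H3NO3

mol C = 2.962 g CO₂ ÷ 44.009 g/mol = 0.067304 mol
mol H = 2 × 0.3638 g H₂O ÷ 18.015 g/mol = 0.040389 mol
mol N = 2 × 0.1886 g N₂ ÷ 28.014 g/mol = 0.013465 mol
mass O = 1.684 − (0.80839 + 0.040712 + 0.18860) = 0.64629 g → mol O = 0.64629 ÷ 15.999 = 0.040396 mol
Divide by the smallest (0.013465 mol): C 4.999, H 3.000, N 1.000, O 3.000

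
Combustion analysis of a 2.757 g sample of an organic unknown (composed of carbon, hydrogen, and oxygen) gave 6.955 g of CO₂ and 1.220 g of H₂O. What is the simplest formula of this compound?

C7H6O2

mol C = 6.955 g CO₂ ÷ 44.009 g/mol = 0.15804 mol
mol H = 2 × 1.220 g H₂O ÷ 18.015 g/mol = 0.13544 mol
mass O = 2.757 − (1.8982 + 0.13653) = 0.72231 g → mol O = 0.72231 ÷ 15.999 = 0.045147 mol
Divide by the smallest (0.045147 mol): C 3.500, H 3.000, O 1.000
Multiplying each by 2 gives whole numbers: C 7.00, H 6.00, O 2.00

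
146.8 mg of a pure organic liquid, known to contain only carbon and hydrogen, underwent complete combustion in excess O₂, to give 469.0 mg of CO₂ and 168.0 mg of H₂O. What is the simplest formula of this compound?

mol C = 0.4690 g CO₂ ÷ 44.009 g/mol = 0.010657 mol
mol H = 2 × 0.1680 g H₂O ÷ 18.015 g/mol = 0.018651 mol
Divide by the smallest (0.010657 mol): C 1.000, H 1.750
Multiplying each by 4 gives whole numbers: C 4.00, H 7.00

C4H7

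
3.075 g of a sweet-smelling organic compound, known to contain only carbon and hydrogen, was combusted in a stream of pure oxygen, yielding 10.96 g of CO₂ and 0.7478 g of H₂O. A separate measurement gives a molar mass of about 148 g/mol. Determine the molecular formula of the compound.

C12H4

mol C = 10.96 g CO₂ ÷ 44.009 g/mol = 0.24904 mol
mol H = 2 × 0.7478 g H₂O ÷ 18.015 g/mol = 0.083020 mol
Divide by the smallest (0.083020 mol): C 3.000, H 1.000
Empirical formula: C3H
Empirical-formula mass = 37.04 g/mol; 148 ÷ 37.04 ≈ 4, so the molecular formula is C12H4.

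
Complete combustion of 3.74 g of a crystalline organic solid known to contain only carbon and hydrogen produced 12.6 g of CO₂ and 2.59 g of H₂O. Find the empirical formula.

mol C = 12.6 g CO₂ ÷ 44.009 g/mol = 0.2863 mol
mol H = 2 × 2.59 g H₂O ÷ 18.015 g/mol = 0.2875 mol
Divide by the smallest (0.2863 mol): C 1.000, H 1.004

CH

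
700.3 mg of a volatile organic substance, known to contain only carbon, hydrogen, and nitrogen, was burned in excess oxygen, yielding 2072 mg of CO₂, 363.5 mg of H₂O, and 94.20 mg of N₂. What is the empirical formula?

mol C = 2.072 g CO₂ ÷ 44.009 g/mol = 0.047081 mol
mol H = 2 × 0.3635 g H₂O ÷ 18.015 g/mol = 0.040355 mol
mol N = 2 × 0.09420 g N₂ ÷ 28.014 g/mol = 0.0067252 mol
Divide by the smallest (0.0067252 mol): C 7.001, H 6.001, N 1.000

C7H6N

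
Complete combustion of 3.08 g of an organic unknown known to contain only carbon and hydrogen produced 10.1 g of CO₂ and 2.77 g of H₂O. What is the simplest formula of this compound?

C3H4

mol C = 10.1 g CO₂ ÷ 44.009 g/mol = 0.2295 mol
mol H = 2 × 2.77 g H₂O ÷ 18.015 g/mol = 0.3075 mol
Divide by the smallest (0.2295 mol): C 1.000, H 1.340
Multiplying each by 3 gives whole numbers: C 3.00, H 4.02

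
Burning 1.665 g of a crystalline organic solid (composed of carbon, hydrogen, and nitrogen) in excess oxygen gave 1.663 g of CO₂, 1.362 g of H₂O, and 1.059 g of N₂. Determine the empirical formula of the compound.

mol C = 1.663 g CO₂ ÷ 44.009 g/mol = 0.037788 mol
mol H = 2 × 1.362 g H₂O ÷ 18.015 g/mol = 0.15121 mol
mol N = 2 × 1.059 g N₂ ÷ 28.014 g/mol = 0.075605 mol
Divide by the smallest (0.037788 mol): C 1.000, H 4.001, N 2.001

CH4N2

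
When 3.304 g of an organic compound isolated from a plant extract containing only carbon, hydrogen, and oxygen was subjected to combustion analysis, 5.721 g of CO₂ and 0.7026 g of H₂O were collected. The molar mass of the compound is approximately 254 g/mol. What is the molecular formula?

mol C = 5.721 g CO₂ ÷ 44.009 g/mol = 0.13000 mol
mol H = 2 × 0.7026 g H₂O ÷ 18.015 g/mol = 0.078002 mol
mass O = 3.304 − (1.5614 + 0.078626) = 1.6640 g → mol O = 1.6640 ÷ 15.999 = 0.10401 mol
Divide by the smallest (0.078002 mol): C 1.667, H 1.000, O 1.333
Multiplying each by 3 gives whole numbers: C 5.00, H 3.00, O 4.00
Empirical formula: C5H3O4
Empirical-formula mass = 127.07 g/mol; 254 ÷ 127.07 ≈ 2, so the molecular formula is C10H6O8.

C10H6O8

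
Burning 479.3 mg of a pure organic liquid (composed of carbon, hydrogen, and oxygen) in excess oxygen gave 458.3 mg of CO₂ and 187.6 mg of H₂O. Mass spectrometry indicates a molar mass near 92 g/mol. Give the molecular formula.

mol C = 0.4583 g CO₂ ÷ 44.009 g/mol = 0.010414 mol
mol H = 2 × 0.1876 g H₂O ÷ 18.015 g/mol = 0.020827 mol
mass O = 0.4793 − (0.12508 + 0.020994) = 0.33323 g → mol O = 0.33323 ÷ 15.999 = 0.020828 mol
Divide by the smallest (0.010414 mol): C 1.000, H 2.000, O 2.000
Empirical formula: CH2O2
Empirical-formula mass = 46.02 g/mol; 92 ÷ 46.02 ≈ 2, so the molecular formula is C2H4O4.

C2H4O4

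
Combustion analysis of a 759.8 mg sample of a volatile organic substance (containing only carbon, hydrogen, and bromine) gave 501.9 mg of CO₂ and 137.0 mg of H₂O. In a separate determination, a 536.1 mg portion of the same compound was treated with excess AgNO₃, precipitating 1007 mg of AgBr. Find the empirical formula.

C3H4Br2

mol C = 0.5019 g CO₂ ÷ 44.009 g/mol = 0.011404 mol
mol H = 2 × 0.1370 g H₂O ÷ 18.015 g/mol = 0.015210 mol
From the AgBr data: mol Br per gram of compound = (1.007 ÷ 187.772) ÷ 0.5361 = 0.010004 mol/g, so in the 0.7598 g combustion sample mol Br = 0.0076007 mol
Divide by the smallest (0.0076007 mol): C 1.500, H 2.001, Br 1.000
Multiplying each by 2 gives whole numbers: C 3.00, H 4.00, Br 2.00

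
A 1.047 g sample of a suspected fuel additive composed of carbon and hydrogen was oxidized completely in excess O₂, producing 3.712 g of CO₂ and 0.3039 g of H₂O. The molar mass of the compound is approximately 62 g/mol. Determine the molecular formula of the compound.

C5H2

mol C = 3.712 g CO₂ ÷ 44.009 g/mol = 0.084346 mol
mol H = 2 × 0.3039 g H₂O ÷ 18.015 g/mol = 0.033739 mol
Divide by the smallest (0.033739 mol): C 2.500, H 1.000
Multiplying each by 2 gives whole numbers: C 5.00, H 2.00
Empirical formula: C5H2
Empirical-formula mass = 62.07 g/mol; 62 ÷ 62.07 ≈ 1, so the molecular formula is C5H2.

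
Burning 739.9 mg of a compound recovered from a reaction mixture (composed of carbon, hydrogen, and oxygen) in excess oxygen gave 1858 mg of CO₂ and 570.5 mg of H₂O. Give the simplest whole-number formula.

mol C = 1.858 g CO₂ ÷ 44.009 g/mol = 0.042219 mol
mol H = 2 × 0.5705 g H₂O ÷ 18.015 g/mol = 0.063336 mol
mass O = 0.7399 − (0.50709 + 0.063843) = 0.16897 g → mol O = 0.16897 ÷ 15.999 = 0.010561 mol
Divide by the smallest (0.010561 mol): C 3.998, H 5.997, O 1.000

C4H6O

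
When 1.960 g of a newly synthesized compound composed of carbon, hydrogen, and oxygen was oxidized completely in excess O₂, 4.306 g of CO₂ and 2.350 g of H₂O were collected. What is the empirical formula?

C3H8O

mol C = 4.306 g CO₂ ÷ 44.009 g/mol = 0.097844 mol
mol H = 2 × 2.350 g H₂O ÷ 18.015 g/mol = 0.26089 mol
mass O = 1.960 − (1.1752 + 0.26298) = 0.52182 g → mol O = 0.52182 ÷ 15.999 = 0.032616 mol
Divide by the smallest (0.032616 mol): C 3.000, H 7.999, O 1.000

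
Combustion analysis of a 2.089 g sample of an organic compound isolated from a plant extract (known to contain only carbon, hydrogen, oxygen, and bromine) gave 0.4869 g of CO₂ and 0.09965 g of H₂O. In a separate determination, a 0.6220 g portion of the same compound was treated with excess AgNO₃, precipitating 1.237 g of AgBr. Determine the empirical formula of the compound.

CHBr2O

mol C = 0.4869 g CO₂ ÷ 44.009 g/mol = 0.011064 mol
mol H = 2 × 0.09965 g H₂O ÷ 18.015 g/mol = 0.011063 mol
From the AgBr data: mol Br per gram of compound = (1.237 ÷ 187.772) ÷ 0.6220 = 0.010591 mol/g, so in the 2.089 g combustion sample mol Br = 0.022125 mol
mass O = 2.089 − (0.13289 + 0.011152 + 1.7679) = 0.17707 g → mol O = 0.17707 ÷ 15.999 = 0.011068 mol
Divide by the smallest (0.011063 mol): C 1.000, H 1.000, Br 2.000, O 1.000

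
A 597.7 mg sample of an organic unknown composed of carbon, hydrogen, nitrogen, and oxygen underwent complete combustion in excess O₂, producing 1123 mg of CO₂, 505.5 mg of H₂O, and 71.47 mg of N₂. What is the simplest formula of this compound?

mol C = 1.123 g CO₂ ÷ 44.009 g/mol = 0.025518 mol
mol H = 2 × 0.5055 g H₂O ÷ 18.015 g/mol = 0.056120 mol
mol N = 2 × 0.07147 g N₂ ÷ 28.014 g/mol = 0.0051024 mol
mass O = 0.5977 − (0.30649 + 0.056569 + 0.071470) = 0.16317 g → mol O = 0.16317 ÷ 15.999 = 0.010199 mol
Divide by the smallest (0.0051024 mol): C 5.001, H 10.999, N 1.000, O 1.999

C5H11NO2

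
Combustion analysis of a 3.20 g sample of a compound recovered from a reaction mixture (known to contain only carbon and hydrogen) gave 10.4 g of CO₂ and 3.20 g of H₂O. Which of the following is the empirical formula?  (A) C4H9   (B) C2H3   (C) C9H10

mol C = 10.4 g CO₂ ÷ 44.009 g/mol = 0.2363 mol
mol H = 2 × 3.20 g H₂O ÷ 18.015 g/mol = 0.3553 mol
Divide by the smallest (0.2363 mol): C 1.000, H 1.503
Multiplying each by 2 gives whole numbers: C 2.00, H 3.01

(B) C2H3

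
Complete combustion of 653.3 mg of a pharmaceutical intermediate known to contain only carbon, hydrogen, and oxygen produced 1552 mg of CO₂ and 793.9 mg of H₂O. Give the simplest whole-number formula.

C4H10O

mol C = 1.552 g CO₂ ÷ 44.009 g/mol = 0.035266 mol
mol H = 2 × 0.7939 g H₂O ÷ 18.015 g/mol = 0.088138 mol
mass O = 0.6533 − (0.42357 + 0.088843) = 0.14088 g → mol O = 0.14088 ÷ 15.999 = 0.0088057 mol
Divide by the smallest (0.0088057 mol): C 4.005, H 10.009, O 1.000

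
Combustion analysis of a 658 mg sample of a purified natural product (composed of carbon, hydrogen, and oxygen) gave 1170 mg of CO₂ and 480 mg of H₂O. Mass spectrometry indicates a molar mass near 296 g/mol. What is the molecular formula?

mol C = 1.17 g CO₂ ÷ 44.009 g/mol = 0.02659 mol
mol H = 2 × 0.480 g H₂O ÷ 18.015 g/mol = 0.05329 mol
mass O = 0.658 − (0.3193 + 0.05372) = 0.2850 g → mol O = 0.2850 ÷ 15.999 = 0.01781 mol
Divide by the smallest (0.01781 mol): C 1.493, H 2.992, O 1.000
Multiplying each by 2 gives whole numbers: C 2.99, H 5.98, O 2.00
Empirical formula: C3H6O2
Empirical-formula mass = 74.08 g/mol; 296 ÷ 74.08 ≈ 4, so the molecular formula is C12H24O8.

C12H24O8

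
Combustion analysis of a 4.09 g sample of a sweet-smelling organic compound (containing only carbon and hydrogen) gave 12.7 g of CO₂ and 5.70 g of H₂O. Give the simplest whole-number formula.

C5H11

mol C = 12.7 g CO₂ ÷ 44.009 g/mol = 0.2886 mol
mol H = 2 × 5.70 g H₂O ÷ 18.015 g/mol = 0.6328 mol
Divide by the smallest (0.2886 mol): C 1.000, H 2.193
Multiplying each by 5 gives whole numbers: C 5.00, H 10.96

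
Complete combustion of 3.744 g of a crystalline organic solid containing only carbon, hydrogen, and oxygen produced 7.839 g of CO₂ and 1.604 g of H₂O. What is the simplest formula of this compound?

C2H2O

mol C = 7.839 g CO₂ ÷ 44.009 g/mol = 0.17812 mol
mol H = 2 × 1.604 g H₂O ÷ 18.015 g/mol = 0.17807 mol
mass O = 3.744 − (2.1394 + 0.17950) = 1.4251 g → mol O = 1.4251 ÷ 15.999 = 0.089072 mol
Divide by the smallest (0.089072 mol): C 2.000, H 1.999, O 1.000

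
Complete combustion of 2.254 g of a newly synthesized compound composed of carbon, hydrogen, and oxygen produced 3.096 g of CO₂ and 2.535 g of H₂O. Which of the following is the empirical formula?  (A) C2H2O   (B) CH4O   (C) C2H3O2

(B) CH4O

mol C = 3.096 g CO₂ ÷ 44.009 g/mol = 0.070349 mol
mol H = 2 × 2.535 g H₂O ÷ 18.015 g/mol = 0.28143 mol
mass O = 2.254 − (0.84496 + 0.28368) = 1.1254 g → mol O = 1.1254 ÷ 15.999 = 0.070339 mol
Divide by the smallest (0.070339 mol): C 1.000, H 4.001, O 1.000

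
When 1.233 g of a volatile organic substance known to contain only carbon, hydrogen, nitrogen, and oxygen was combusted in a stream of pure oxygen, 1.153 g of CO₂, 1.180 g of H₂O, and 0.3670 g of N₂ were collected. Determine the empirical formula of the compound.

CH5NO

mol C = 1.153 g CO₂ ÷ 44.009 g/mol = 0.026199 mol
mol H = 2 × 1.180 g H₂O ÷ 18.015 g/mol = 0.13100 mol
mol N = 2 × 0.3670 g N₂ ÷ 28.014 g/mol = 0.026201 mol
mass O = 1.233 − (0.31468 + 0.13205 + 0.36700) = 0.41927 g → mol O = 0.41927 ÷ 15.999 = 0.026206 mol
Divide by the smallest (0.026199 mol): C 1.000, H 5.000, N 1.000, O 1.000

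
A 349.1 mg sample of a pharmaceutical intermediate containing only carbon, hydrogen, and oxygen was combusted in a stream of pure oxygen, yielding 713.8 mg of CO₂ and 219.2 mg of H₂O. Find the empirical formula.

C2H3O

mol C = 0.7138 g CO₂ ÷ 44.009 g/mol = 0.016219 mol
mol H = 2 × 0.2192 g H₂O ÷ 18.015 g/mol = 0.024335 mol
mass O = 0.3491 − (0.19481 + 0.024530) = 0.12976 g → mol O = 0.12976 ÷ 15.999 = 0.0081104 mol
Divide by the smallest (0.0081104 mol): C 2.000, H 3.000, O 1.000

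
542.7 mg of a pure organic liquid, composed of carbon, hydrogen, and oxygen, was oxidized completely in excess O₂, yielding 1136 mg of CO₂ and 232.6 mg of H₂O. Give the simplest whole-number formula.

C2H2O

mol C = 1.136 g CO₂ ÷ 44.009 g/mol = 0.025813 mol
mol H = 2 × 0.2326 g H₂O ÷ 18.015 g/mol = 0.025823 mol
mass O = 0.5427 − (0.31004 + 0.026030) = 0.20663 g → mol O = 0.20663 ÷ 15.999 = 0.012915 mol
Divide by the smallest (0.012915 mol): C 1.999, H 1.999, O 1.000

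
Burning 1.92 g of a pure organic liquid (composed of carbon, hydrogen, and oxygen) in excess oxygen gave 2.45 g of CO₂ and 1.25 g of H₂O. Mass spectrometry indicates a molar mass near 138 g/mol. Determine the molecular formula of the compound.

mol C = 2.45 g CO₂ ÷ 44.009 g/mol = 0.05567 mol
mol H = 2 × 1.25 g H₂O ÷ 18.015 g/mol = 0.1388 mol
mass O = 1.92 − (0.6687 + 0.1399) = 1.111 g → mol O = 1.111 ÷ 15.999 = 0.06947 mol
Divide by the smallest (0.05567 mol): C 1.000, H 2.493, O 1.248
Multiplying each by 4 gives whole numbers: C 4.00, H 9.97, O 4.99
Empirical formula: C4H10O5
Empirical-formula mass = 138.12 g/mol; 138 ÷ 138.12 ≈ 1, so the molecular formula is C4H10O5.

C4H10O5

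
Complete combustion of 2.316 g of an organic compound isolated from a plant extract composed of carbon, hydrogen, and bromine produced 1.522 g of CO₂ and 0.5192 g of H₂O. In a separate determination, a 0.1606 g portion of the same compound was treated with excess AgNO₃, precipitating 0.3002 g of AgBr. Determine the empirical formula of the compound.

C3H5Br2

mol C = 1.522 g CO₂ ÷ 44.009 g/mol = 0.034584 mol
mol H = 2 × 0.5192 g H₂O ÷ 18.015 g/mol = 0.057641 mol
From the AgBr data: mol Br per gram of compound = (0.3002 ÷ 187.772) ÷ 0.1606 = 0.0099548 mol/g, so in the 2.316 g combustion sample mol Br = 0.023055 mol
Divide by the smallest (0.023055 mol): C 1.500, H 2.500, Br 1.000
Multiplying each by 2 gives whole numbers: C 3.00, H 5.00, Br 2.00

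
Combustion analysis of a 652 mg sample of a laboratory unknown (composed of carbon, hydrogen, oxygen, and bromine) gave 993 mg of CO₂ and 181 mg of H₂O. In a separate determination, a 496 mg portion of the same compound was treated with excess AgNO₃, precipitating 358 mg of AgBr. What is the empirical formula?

mol C = 0.993 g CO₂ ÷ 44.009 g/mol = 0.02256 mol
mol H = 2 × 0.181 g H₂O ÷ 18.015 g/mol = 0.02009 mol
From the AgBr data: mol Br per gram of compound = (0.358 ÷ 187.772) ÷ 0.496 = 0.003844 mol/g, so in the 0.652 g combustion sample mol Br = 0.002506 mol
mass O = 0.652 − (0.2710 + 0.02026 + 0.2003) = 0.1605 g → mol O = 0.1605 ÷ 15.999 = 0.01003 mol
Divide by the smallest (0.002506 mol): C 9.003, H 8.018, Br 1.000, O 4.002

C9H8BrO4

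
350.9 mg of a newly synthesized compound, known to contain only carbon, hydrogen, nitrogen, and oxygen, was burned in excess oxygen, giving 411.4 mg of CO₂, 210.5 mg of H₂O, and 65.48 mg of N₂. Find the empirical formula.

mol C = 0.4114 g CO₂ ÷ 44.009 g/mol = 0.0093481 mol
mol H = 2 × 0.2105 g H₂O ÷ 18.015 g/mol = 0.023369 mol
mol N = 2 × 0.06548 g N₂ ÷ 28.014 g/mol = 0.0046748 mol
mass O = 0.3509 − (0.11228 + 0.023556 + 0.065480) = 0.14958 g → mol O = 0.14958 ÷ 15.999 = 0.0093496 mol
Divide by the smallest (0.0046748 mol): C 2.000, H 4.999, N 1.000, O 2.000

C2H5NO2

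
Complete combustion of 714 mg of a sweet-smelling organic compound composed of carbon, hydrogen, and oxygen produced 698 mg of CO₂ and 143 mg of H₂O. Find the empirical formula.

CHO2

mol C = 0.698 g CO₂ ÷ 44.009 g/mol = 0.01586 mol
mol H = 2 × 0.143 g H₂O ÷ 18.015 g/mol = 0.01588 mol
mass O = 0.714 − (0.1905 + 0.01600) = 0.5075 g → mol O = 0.5075 ÷ 15.999 = 0.03172 mol
Divide by the smallest (0.01586 mol): C 1.000, H 1.001, O 2.000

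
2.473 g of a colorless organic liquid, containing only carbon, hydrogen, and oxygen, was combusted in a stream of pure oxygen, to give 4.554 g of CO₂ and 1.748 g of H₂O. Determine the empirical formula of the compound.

mol C = 4.554 g CO₂ ÷ 44.009 g/mol = 0.10348 mol
mol H = 2 × 1.748 g H₂O ÷ 18.015 g/mol = 0.19406 mol
mass O = 2.473 − (1.2429 + 0.19561) = 1.0345 g → mol O = 1.0345 ÷ 15.999 = 0.064660 mol
Divide by the smallest (0.064660 mol): C 1.600, H 3.001, O 1.000
Multiplying each by 5 gives whole numbers: C 8.00, H 15.01, O 5.00

C8H15O5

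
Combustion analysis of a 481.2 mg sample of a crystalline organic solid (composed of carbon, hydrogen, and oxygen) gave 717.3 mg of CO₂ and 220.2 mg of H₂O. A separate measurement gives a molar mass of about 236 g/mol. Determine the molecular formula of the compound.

C8H12O8

mol C = 0.7173 g CO₂ ÷ 44.009 g/mol = 0.016299 mol
mol H = 2 × 0.2202 g H₂O ÷ 18.015 g/mol = 0.024446 mol
mass O = 0.4812 − (0.19577 + 0.024642) = 0.26079 g → mol O = 0.26079 ÷ 15.999 = 0.016300 mol
Divide by the smallest (0.016299 mol): C 1.000, H 1.500, O 1.000
Multiplying each by 2 gives whole numbers: C 2.00, H 3.00, O 2.00
Empirical formula: C2H3O2
Empirical-formula mass = 59.04 g/mol; 236 ÷ 59.04 ≈ 4, so the molecular formula is C8H12O8.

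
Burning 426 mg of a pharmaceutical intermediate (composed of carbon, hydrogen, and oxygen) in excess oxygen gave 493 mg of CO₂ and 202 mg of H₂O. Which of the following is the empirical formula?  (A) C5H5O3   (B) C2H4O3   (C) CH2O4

(B) C2H4O3

mol C = 0.493 g CO₂ ÷ 44.009 g/mol = 0.01120 mol
mol H = 2 × 0.202 g H₂O ÷ 18.015 g/mol = 0.02243 mol
mass O = 0.426 − (0.1346 + 0.02261) = 0.2688 g → mol O = 0.2688 ÷ 15.999 = 0.01680 mol
Divide by the smallest (0.01120 mol): C 1.000, H 2.002, O 1.500
Multiplying each by 2 gives whole numbers: C 2.00, H 4.00, O 3.00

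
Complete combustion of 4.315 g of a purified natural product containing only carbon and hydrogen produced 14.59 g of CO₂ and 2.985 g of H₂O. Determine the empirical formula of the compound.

mol C = 14.59 g CO₂ ÷ 44.009 g/mol = 0.33152 mol
mol H = 2 × 2.985 g H₂O ÷ 18.015 g/mol = 0.33139 mol
Divide by the smallest (0.33139 mol): C 1.000, H 1.000

CH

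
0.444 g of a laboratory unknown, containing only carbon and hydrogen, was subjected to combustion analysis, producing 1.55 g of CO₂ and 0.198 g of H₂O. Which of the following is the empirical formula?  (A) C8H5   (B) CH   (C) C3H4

mol C = 1.55 g CO₂ ÷ 44.009 g/mol = 0.03522 mol
mol H = 2 × 0.198 g H₂O ÷ 18.015 g/mol = 0.02198 mol
Divide by the smallest (0.02198 mol): C 1.602, H 1.000
Multiplying each by 5 gives whole numbers: C 8.01, H 5.00

(A) C8H5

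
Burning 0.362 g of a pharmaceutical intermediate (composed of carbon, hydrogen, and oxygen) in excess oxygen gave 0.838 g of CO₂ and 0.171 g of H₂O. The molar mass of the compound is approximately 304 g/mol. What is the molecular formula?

mol C = 0.838 g CO₂ ÷ 44.009 g/mol = 0.01904 mol
mol H = 2 × 0.171 g H₂O ÷ 18.015 g/mol = 0.01898 mol
mass O = 0.362 − (0.2287 + 0.01914) = 0.1142 g → mol O = 0.1142 ÷ 15.999 = 0.007135 mol
Divide by the smallest (0.007135 mol): C 2.669, H 2.661, O 1.000
Multiplying each by 3 gives whole numbers: C 8.01, H 7.98, O 3.00
Empirical formula: C8H8O3
Empirical-formula mass = 152.15 g/mol; 304 ÷ 152.15 ≈ 2, so the molecular formula is C16H16O6.

C16H16O6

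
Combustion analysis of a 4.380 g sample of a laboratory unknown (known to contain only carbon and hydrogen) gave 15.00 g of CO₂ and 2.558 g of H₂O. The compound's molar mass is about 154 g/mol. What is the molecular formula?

mol C = 15.00 g CO₂ ÷ 44.009 g/mol = 0.34084 mol
mol H = 2 × 2.558 g H₂O ÷ 18.015 g/mol = 0.28399 mol
Divide by the smallest (0.28399 mol): C 1.200, H 1.000
Multiplying each by 5 gives whole numbers: C 6.00, H 5.00
Empirical formula: C6H5
Empirical-formula mass = 77.11 g/mol; 154 ÷ 77.11 ≈ 2, so the molecular formula is C12H10.

C12H10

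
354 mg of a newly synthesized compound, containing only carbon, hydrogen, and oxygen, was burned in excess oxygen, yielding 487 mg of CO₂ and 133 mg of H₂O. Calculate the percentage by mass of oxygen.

mol C = 0.487 g CO₂ ÷ 44.009 g/mol = 0.01107 mol
mol H = 2 × 0.133 g H₂O ÷ 18.015 g/mol = 0.01477 mol
mass O = 0.354 − (0.1329 + 0.01488) = 0.2062 g → mol O = 0.2062 ÷ 15.999 = 0.01289 mol
mass % O = 0.2062 g ÷ 0.354 g × 100%

58.2%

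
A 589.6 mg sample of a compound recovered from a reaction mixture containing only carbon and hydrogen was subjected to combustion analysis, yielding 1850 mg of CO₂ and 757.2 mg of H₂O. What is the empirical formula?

CH2

mol C = 1.850 g CO₂ ÷ 44.009 g/mol = 0.042037 mol
mol H = 2 × 0.7572 g H₂O ÷ 18.015 g/mol = 0.084063 mol
Divide by the smallest (0.042037 mol): C 1.000, H 2.000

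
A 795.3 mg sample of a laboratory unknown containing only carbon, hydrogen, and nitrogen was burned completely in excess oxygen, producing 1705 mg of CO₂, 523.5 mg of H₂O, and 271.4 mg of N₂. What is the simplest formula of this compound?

mol C = 1.705 g CO₂ ÷ 44.009 g/mol = 0.038742 mol
mol H = 2 × 0.5235 g H₂O ÷ 18.015 g/mol = 0.058118 mol
mol N = 2 × 0.2714 g N₂ ÷ 28.014 g/mol = 0.019376 mol
Divide by the smallest (0.019376 mol): C 1.999, H 2.999, N 1.000

C2H3N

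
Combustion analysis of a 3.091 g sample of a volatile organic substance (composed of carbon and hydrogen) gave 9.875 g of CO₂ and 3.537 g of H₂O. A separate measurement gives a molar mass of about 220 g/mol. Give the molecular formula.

C16H28

mol C = 9.875 g CO₂ ÷ 44.009 g/mol = 0.22439 mol
mol H = 2 × 3.537 g H₂O ÷ 18.015 g/mol = 0.39267 mol
Divide by the smallest (0.22439 mol): C 1.000, H 1.750
Multiplying each by 4 gives whole numbers: C 4.00, H 7.00
Empirical formula: C4H7
Empirical-formula mass = 55.10 g/mol; 220 ÷ 55.10 ≈ 4, so the molecular formula is C16H28.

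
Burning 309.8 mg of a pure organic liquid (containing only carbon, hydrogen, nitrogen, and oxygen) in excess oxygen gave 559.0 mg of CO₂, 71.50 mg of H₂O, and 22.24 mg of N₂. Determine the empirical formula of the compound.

C8H5NO5

mol C = 0.5590 g CO₂ ÷ 44.009 g/mol = 0.012702 mol
mol H = 2 × 0.07150 g H₂O ÷ 18.015 g/mol = 0.0079378 mol
mol N = 2 × 0.02224 g N₂ ÷ 28.014 g/mol = 0.0015878 mol
mass O = 0.3098 − (0.15256 + 0.0080013 + 0.022240) = 0.12700 g → mol O = 0.12700 ÷ 15.999 = 0.0079377 mol
Divide by the smallest (0.0015878 mol): C 8.000, H 4.999, N 1.000, O 4.999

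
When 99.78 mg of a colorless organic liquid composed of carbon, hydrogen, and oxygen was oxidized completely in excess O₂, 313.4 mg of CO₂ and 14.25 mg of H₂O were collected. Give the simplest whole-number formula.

mol C = 0.3134 g CO₂ ÷ 44.009 g/mol = 0.0071213 mol
mol H = 2 × 0.01425 g H₂O ÷ 18.015 g/mol = 0.0015820 mol
mass O = 0.09978 − (0.085534 + 0.0015947) = 0.012652 g → mol O = 0.012652 ÷ 15.999 = 0.00079078 mol
Divide by the smallest (0.00079078 mol): C 9.005, H 2.001, O 1.000

C9H2O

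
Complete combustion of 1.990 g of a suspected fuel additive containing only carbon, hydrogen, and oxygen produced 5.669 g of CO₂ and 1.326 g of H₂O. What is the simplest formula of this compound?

C7H8O

mol C = 5.669 g CO₂ ÷ 44.009 g/mol = 0.12881 mol
mol H = 2 × 1.326 g H₂O ÷ 18.015 g/mol = 0.14721 mol
mass O = 1.990 − (1.5472 + 0.14839) = 0.29442 g → mol O = 0.29442 ÷ 15.999 = 0.018402 mol
Divide by the smallest (0.018402 mol): C 7.000, H 8.000, O 1.000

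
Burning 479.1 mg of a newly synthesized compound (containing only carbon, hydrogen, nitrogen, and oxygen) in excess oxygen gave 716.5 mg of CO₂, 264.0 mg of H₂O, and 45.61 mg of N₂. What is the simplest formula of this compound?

mol C = 0.7165 g CO₂ ÷ 44.009 g/mol = 0.016281 mol
mol H = 2 × 0.2640 g H₂O ÷ 18.015 g/mol = 0.029309 mol
mol N = 2 × 0.04561 g N₂ ÷ 28.014 g/mol = 0.0032562 mol
mass O = 0.4791 − (0.19555 + 0.029543 + 0.045610) = 0.20840 g → mol O = 0.20840 ÷ 15.999 = 0.013026 mol
Divide by the smallest (0.0032562 mol): C 5.000, H 9.001, N 1.000, O 4.000

C5H9NO4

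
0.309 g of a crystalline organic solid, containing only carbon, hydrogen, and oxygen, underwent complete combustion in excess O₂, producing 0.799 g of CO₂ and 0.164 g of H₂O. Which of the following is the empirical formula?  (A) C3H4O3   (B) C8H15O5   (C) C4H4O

(C) C4H4O

mol C = 0.799 g CO₂ ÷ 44.009 g/mol = 0.01816 mol
mol H = 2 × 0.164 g H₂O ÷ 18.015 g/mol = 0.01821 mol
mass O = 0.309 − (0.2181 + 0.01835) = 0.07258 g → mol O = 0.07258 ÷ 15.999 = 0.004537 mol
Divide by the smallest (0.004537 mol): C 4.002, H 4.013, O 1.000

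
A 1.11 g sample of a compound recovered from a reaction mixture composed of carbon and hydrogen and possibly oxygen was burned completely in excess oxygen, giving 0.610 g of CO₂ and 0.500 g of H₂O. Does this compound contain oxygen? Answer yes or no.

mol C = 0.610 g CO₂ ÷ 44.009 g/mol = 0.01386 mol
mol H = 2 × 0.500 g H₂O ÷ 18.015 g/mol = 0.05551 mol
C and H account for only 0.2224 g of the 1.11 g sample; the remaining 0.8876 g must be oxygen.

yes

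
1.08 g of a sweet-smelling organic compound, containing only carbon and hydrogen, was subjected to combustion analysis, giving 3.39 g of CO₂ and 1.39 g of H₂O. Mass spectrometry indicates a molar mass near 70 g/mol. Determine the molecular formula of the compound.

C5H10

mol C = 3.39 g CO₂ ÷ 44.009 g/mol = 0.07703 mol
mol H = 2 × 1.39 g H₂O ÷ 18.015 g/mol = 0.1543 mol
Divide by the smallest (0.07703 mol): C 1.000, H 2.003
Empirical formula: CH2
Empirical-formula mass = 14.03 g/mol; 70 ÷ 14.03 ≈ 5, so the molecular formula is C5H10.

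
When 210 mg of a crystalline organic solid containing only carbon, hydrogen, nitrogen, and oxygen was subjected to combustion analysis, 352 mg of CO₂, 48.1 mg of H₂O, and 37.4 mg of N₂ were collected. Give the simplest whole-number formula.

mol C = 0.352 g CO₂ ÷ 44.009 g/mol = 0.007998 mol
mol H = 2 × 0.0481 g H₂O ÷ 18.015 g/mol = 0.005340 mol
mol N = 2 × 0.0374 g N₂ ÷ 28.014 g/mol = 0.002670 mol
mass O = 0.210 − (0.09607 + 0.005383 + 0.03740) = 0.07115 g → mol O = 0.07115 ÷ 15.999 = 0.004447 mol
Divide by the smallest (0.002670 mol): C 2.996, H 2.000, N 1.000, O 1.666
Multiplying each by 3 gives whole numbers: C 8.99, H 6.00, N 3.00, O 5.00

C9H6N3O5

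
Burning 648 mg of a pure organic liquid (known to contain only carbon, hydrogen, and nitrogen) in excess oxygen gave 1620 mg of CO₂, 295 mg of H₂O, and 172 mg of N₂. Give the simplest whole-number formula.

C9H8N3

mol C = 1.62 g CO₂ ÷ 44.009 g/mol = 0.03681 mol
mol H = 2 × 0.295 g H₂O ÷ 18.015 g/mol = 0.03275 mol
mol N = 2 × 0.172 g N₂ ÷ 28.014 g/mol = 0.01228 mol
Divide by the smallest (0.01228 mol): C 2.998, H 2.667, N 1.000
Multiplying each by 3 gives whole numbers: C 8.99, H 8.00, N 3.00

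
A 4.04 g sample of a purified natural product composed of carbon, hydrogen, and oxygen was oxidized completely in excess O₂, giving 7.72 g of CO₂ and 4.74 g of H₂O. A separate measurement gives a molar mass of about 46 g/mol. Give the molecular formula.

mol C = 7.72 g CO₂ ÷ 44.009 g/mol = 0.1754 mol
mol H = 2 × 4.74 g H₂O ÷ 18.015 g/mol = 0.5262 mol
mass O = 4.04 − (2.107 + 0.5304) = 1.403 g → mol O = 1.403 ÷ 15.999 = 0.08767 mol
Divide by the smallest (0.08767 mol): C 2.001, H 6.002, O 1.000
Empirical formula: C2H6O
Empirical-formula mass = 46.07 g/mol; 46 ÷ 46.07 ≈ 1, so the molecular formula is C2H6O.

C2H6O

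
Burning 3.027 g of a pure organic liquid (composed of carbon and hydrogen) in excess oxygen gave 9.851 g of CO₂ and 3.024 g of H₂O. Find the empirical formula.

C2H3

mol C = 9.851 g CO₂ ÷ 44.009 g/mol = 0.22384 mol
mol H = 2 × 3.024 g H₂O ÷ 18.015 g/mol = 0.33572 mol
Divide by the smallest (0.22384 mol): C 1.000, H 1.500
Multiplying each by 2 gives whole numbers: C 2.00, H 3.00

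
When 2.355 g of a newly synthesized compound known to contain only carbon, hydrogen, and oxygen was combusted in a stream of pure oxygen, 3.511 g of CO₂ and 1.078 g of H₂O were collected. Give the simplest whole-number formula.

C2H3O2

mol C = 3.511 g CO₂ ÷ 44.009 g/mol = 0.079779 mol
mol H = 2 × 1.078 g H₂O ÷ 18.015 g/mol = 0.11968 mol
mass O = 2.355 − (0.95823 + 0.12064) = 1.2761 g → mol O = 1.2761 ÷ 15.999 = 0.079764 mol
Divide by the smallest (0.079764 mol): C 1.000, H 1.500, O 1.000
Multiplying each by 2 gives whole numbers: C 2.00, H 3.00, O 2.00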